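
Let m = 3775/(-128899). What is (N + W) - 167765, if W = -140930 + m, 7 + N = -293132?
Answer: -77575804541/128899 ≈ -6.0183e+5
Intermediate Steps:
m = -3775/128899 (m = 3775*(-1/128899) = -3775/128899 ≈ -0.029287)
N = -293139 (N = -7 - 293132 = -293139)
W = -18165739845/128899 (W = -140930 - 3775/128899 = -18165739845/128899 ≈ -1.4093e+5)
(N + W) - 167765 = (-293139 - 18165739845/128899) - 167765 = -55951063806/128899 - 167765 = -77575804541/128899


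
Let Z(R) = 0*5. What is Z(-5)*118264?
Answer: 0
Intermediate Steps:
Z(R) = 0
Z(-5)*118264 = 0*118264 = 0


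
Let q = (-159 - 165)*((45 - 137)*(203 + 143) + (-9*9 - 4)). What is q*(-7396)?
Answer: -76482834768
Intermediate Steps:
q = 10341108 (q = -324*(-92*346 + (-81 - 4)) = -324*(-31832 - 85) = -324*(-31917) = 10341108)
q*(-7396) = 10341108*(-7396) = -76482834768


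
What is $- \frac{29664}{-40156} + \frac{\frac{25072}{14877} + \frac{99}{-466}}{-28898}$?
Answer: $\frac{1485623713628945}{2011219729493004} \approx 0.73867$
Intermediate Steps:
$- \frac{29664}{-40156} + \frac{\frac{25072}{14877} + \frac{99}{-466}}{-28898} = \left(-29664\right) \left(- \frac{1}{40156}\right) + \left(25072 \cdot \frac{1}{14877} + 99 \left(- \frac{1}{466}\right)\right) \left(- \frac{1}{28898}\right) = \frac{7416}{10039} + \left(\frac{25072}{14877} - \frac{99}{466}\right) \left(- \frac{1}{28898}\right) = \frac{7416}{10039} + \frac{10210729}{6932682} \left(- \frac{1}{28898}\right) = \frac{7416}{10039} - \frac{10210729}{200340644436} = \frac{1485623713628945}{2011219729493004}$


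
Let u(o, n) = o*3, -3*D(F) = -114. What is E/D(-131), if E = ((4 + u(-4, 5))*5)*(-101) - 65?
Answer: 3975/38 ≈ 104.61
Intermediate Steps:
D(F) = 38 (D(F) = -⅓*(-114) = 38)
u(o, n) = 3*o
E = 3975 (E = ((4 + 3*(-4))*5)*(-101) - 65 = ((4 - 12)*5)*(-101) - 65 = -8*5*(-101) - 65 = -40*(-101) - 65 = 4040 - 65 = 3975)
E/D(-131) = 3975/38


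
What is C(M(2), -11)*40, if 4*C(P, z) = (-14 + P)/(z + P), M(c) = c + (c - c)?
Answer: 40/3 ≈ 13.333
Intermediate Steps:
M(c) = c (M(c) = c + 0 = c)
C(P, z) = (-14 + P)/(4*(P + z)) (C(P, z) = ((-14 + P)/(z + P))/4 = ((-14 + P)/(P + z))/4 = (-14 + P)/(4*(P + z)))
C(M(2), -11)*40 = ((-14 + 2)/(4*(2 - 11)))*40 = ((¼)*(-12)/(-9))*40 = ((¼)*(-⅑)*(-12))*40 = (⅓)*40 = 40/3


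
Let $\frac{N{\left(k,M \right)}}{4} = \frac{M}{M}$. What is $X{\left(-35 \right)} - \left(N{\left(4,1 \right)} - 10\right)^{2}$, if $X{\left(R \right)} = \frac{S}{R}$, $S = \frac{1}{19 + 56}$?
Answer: $- \frac{94501}{2625} \approx -36.0$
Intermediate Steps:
$N{\left(k,M \right)} = 4$ ($N{\left(k,M \right)} = 4 \frac{M}{M} = 4 \cdot 1 = 4$)
$S = \frac{1}{75} \approx 0.013333$
$X{\left(R \right)} = \frac{1}{75 R}$
$X{\left(-35 \right)} - \left(N{\left(4,1 \right)} - 10\right)^{2} = \frac{1}{75 \left(-35\right)} - \left(4 - 10\right)^{2} = \frac{1}{75} \left(- \frac{1}{35}\right) - \left(-6\right)^{2} = - \frac{1}{2625} - 36 = - \frac{94501}{2625}$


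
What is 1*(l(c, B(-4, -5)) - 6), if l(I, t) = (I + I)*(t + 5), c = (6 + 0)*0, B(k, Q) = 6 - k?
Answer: -6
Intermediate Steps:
c = 0 (c = 6*0 = 0)
l(I, t) = 2*I*(5 + t) (l(I, t) = (2*I)*(5 + t) = 2*I*(5 + t))
1*(l(c, B(-4, -5)) - 6) = 1*(2*0*(5 + (6 - 1*(-4))) - 6) = 1*(2*0*(5 + (6 + 4)) - 6) = 1*(2*0*(5 + 10) - 6) = 1*(2*0*15 - 6) = 1*(0 - 6) = 1*(-6) = -6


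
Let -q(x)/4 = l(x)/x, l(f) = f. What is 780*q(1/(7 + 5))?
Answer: -3120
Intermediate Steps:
q(x) = -4 (q(x) = -4*x/x = -4*1 = -4)
780*q(1/(7 + 5)) = 780*(-4) = -3120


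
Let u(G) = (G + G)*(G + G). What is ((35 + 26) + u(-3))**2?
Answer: 9409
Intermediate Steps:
u(G) = 4*G**2 (u(G) = (2*G)*(2*G) = 4*G**2)
((35 + 26) + u(-3))**2 = ((35 + 26) + 4*(-3)**2)**2 = (61 + 4*9)**2 = (61 + 36)**2 = 97**2 = 9409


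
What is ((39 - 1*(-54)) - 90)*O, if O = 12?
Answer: 36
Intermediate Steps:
((39 - 1*(-54)) - 90)*O = ((39 - 1*(-54)) - 90)*12 = ((39 + 54) - 90)*12 = (93 - 90)*12 = 3*12 = 36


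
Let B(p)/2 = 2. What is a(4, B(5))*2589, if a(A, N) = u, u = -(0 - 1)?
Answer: 2589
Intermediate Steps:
B(p) = 4 (B(p) = 2*2 = 4)
u = 1 (u = -1*(-1) = 1)
a(A, N) = 1
a(4, B(5))*2589 = 1*2589 = 2589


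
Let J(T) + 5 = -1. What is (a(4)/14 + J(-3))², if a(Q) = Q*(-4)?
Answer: 2500/49 ≈ 51.020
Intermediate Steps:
a(Q) = -4*Q
J(T) = -6 (J(T) = -5 - 1 = -6)
(a(4)/14 + J(-3))² = (-4*4/14 - 6)² = (-16*1/14 - 6)² = (-8/7 - 6)² = (-50/7)² = 2500/49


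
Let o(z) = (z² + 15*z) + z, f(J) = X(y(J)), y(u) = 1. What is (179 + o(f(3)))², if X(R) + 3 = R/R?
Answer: 22801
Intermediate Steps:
X(R) = -2 (X(R) = -3 + R/R = -3 + 1 = -2)
f(J) = -2
o(z) = z² + 16*z
(179 + o(f(3)))² = (179 - 2*(16 - 2))² = (179 - 2*14)² = (179 - 28)² = 151² = 22801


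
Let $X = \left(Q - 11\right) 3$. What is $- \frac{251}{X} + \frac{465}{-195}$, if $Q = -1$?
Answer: $\frac{2147}{468} \approx 4.5876$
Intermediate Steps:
$X = -36$ ($X = \left(-1 - 11\right) 3 = \left(-12\right) 3 = -36$)
$- \frac{251}{X} + \frac{465}{-195} = - \frac{251}{-36} + \frac{465}{-195} = \left(-251\right) \left(- \frac{1}{36}\right) + 465 \left(- \frac{1}{195}\right) = \frac{251}{36} - \frac{31}{13} = \frac{2147}{468}$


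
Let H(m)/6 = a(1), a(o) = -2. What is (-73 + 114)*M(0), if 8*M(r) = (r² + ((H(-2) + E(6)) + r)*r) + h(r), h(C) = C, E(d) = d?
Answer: 0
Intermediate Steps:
H(m) = -12 (H(m) = 6*(-2) = -12)
M(r) = r/8 + r²/8 + r*(-6 + r)/8 (M(r) = ((r² + ((-12 + 6) + r)*r) + r)/8 = ((r² + (-6 + r)*r) + r)/8 = ((r² + r*(-6 + r)) + r)/8 = (r + r² + r*(-6 + r))/8 = r/8 + r²/8 + r*(-6 + r)/8)
(-73 + 114)*M(0) = (-73 + 114)*((⅛)*0*(-5 + 2*0)) = 41*((⅛)*0*(-5 + 0)) = 41*((⅛)*0*(-5)) = 41*0 = 0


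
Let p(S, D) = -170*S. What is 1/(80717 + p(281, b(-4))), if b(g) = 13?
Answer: 1/32947 ≈ 3.0352e-5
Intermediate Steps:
1/(80717 + p(281, b(-4))) = 1/(80717 - 170*281) = 1/(80717 - 47770) = 1/32947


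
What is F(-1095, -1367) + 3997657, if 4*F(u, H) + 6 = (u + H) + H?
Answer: 15986793/4 ≈ 3.9967e+6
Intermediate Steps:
F(u, H) = -3/2 + H/2 + u/4 (F(u, H) = -3/2 + ((u + H) + H)/4 = -3/2 + ((H + u) + H)/4 = -3/2 + (u + 2*H)/4 = -3/2 + (H/2 + u/4) = -3/2 + H/2 + u/4)
F(-1095, -1367) + 3997657 = (-3/2 + (½)*(-1367) + (¼)*(-1095)) + 3997657 = (-3/2 - 1367/2 - 1095/4) + 3997657 = -3835/4 + 3997657 = 15986793/4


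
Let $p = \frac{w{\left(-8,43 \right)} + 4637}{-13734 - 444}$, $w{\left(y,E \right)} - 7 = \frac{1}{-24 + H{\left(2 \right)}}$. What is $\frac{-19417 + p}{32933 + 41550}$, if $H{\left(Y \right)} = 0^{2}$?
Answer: $- \frac{6607172879}{25344479376} \approx -0.26069$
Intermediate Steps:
$H{\left(Y \right)} = 0$
$w{\left(y,E \right)} = \frac{167}{24}$ ($w{\left(y,E \right)} = 7 + \frac{1}{-24 + 0} = 7 + \frac{1}{-24} = 7 - \frac{1}{24} = \frac{167}{24}$)
$p = - \frac{111455}{340272}$ ($p = \frac{\frac{167}{24} + 4637}{-13734 - 444} = \frac{111455}{24 \left(-14178\right)} = \frac{111455}{24} \left(- \frac{1}{14178}\right) = - \frac{111455}{340272} \approx -0.32755$)
$\frac{-19417 + p}{32933 + 41550} = \frac{-19417 - \frac{111455}{340272}}{32933 + 41550} = - \frac{6607172879}{340272 \cdot 74483} = \left(- \frac{6607172879}{340272}\right) \frac{1}{74483} = - \frac{6607172879}{25344479376}$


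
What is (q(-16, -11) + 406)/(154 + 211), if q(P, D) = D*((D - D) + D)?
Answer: 527/365 ≈ 1.4438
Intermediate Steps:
q(P, D) = D² (q(P, D) = D*(0 + D) = D*D = D²)
(q(-16, -11) + 406)/(154 + 211) = ((-11)² + 406)/(154 + 211) = (121 + 406)/365 = 527*(1/365) = 527/365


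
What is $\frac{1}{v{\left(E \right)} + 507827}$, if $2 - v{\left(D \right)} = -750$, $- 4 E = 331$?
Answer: $\frac{1}{508579} \approx 1.9663 \cdot 10^{-6}$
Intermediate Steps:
$E = - \frac{331}{4}$ ($E = \left(- \frac{1}{4}\right) 331 = - \frac{331}{4} \approx -82.75$)
$v{\left(D \right)} = 752$ ($v{\left(D \right)} = 2 - -750 = 2 + 750 = 752$)
$\frac{1}{v{\left(E \right)} + 507827} = \frac{1}{752 + 507827} = \frac{1}{508579}$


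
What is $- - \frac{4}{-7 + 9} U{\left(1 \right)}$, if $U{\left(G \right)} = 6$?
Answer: $12$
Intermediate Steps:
$- - \frac{4}{-7 + 9} U{\left(1 \right)} = - - \frac{4}{-7 + 9} \cdot 6 = - - \frac{4}{2} \cdot 6 = - \left(-4\right) \frac{1}{2} \cdot 6 = - \left(-2\right) 6 = \left(-1\right) \left(-12\right) = 12$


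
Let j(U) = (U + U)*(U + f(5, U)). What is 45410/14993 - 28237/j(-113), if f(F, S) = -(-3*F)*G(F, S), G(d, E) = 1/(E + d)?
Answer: 13279474952/6900513257 ≈ 1.9244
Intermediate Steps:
f(F, S) = 3*F/(F + S) (f(F, S) = -(-3*F)/(S + F) = -(-3*F)/(F + S) = -(-3)*F/(F + S) = 3*F/(F + S))
j(U) = 2*U*(U + 15/(5 + U)) (j(U) = (U + U)*(U + 3*5/(5 + U)) = (2*U)*(U + 15/(5 + U)) = 2*U*(U + 15/(5 + U)))
45410/14993 - 28237/j(-113) = 45410/14993 - 28237*(-(5 - 113)/(226*(15 - 113*(5 - 113)))) = 45410*(1/14993) - 28237*54/(113*(15 - 113*(-108))) = 45410/14993 - 28237*54/(113*(15 + 12204)) = 45410/14993 - 28237/(2*(-113)*(-1/108)*12219) = 45410/14993 - 28237/460249/18 = 45410/14993 - 28237*18/460249 = 45410/14993 - 508266/460249 = 13279474952/6900513257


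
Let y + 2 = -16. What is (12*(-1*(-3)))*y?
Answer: -648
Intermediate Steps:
y = -18 (y = -2 - 16 = -18)
(12*(-1*(-3)))*y = (12*(-1*(-3)))*(-18) = (12*3)*(-18) = 36*(-18) = -648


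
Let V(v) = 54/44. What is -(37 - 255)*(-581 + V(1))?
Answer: -1390295/11 ≈ -1.2639e+5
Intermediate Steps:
V(v) = 27/22 (V(v) = 54*(1/44) = 27/22)
-(37 - 255)*(-581 + V(1)) = -(37 - 255)*(-581 + 27/22) = -(-218)*(-12755)/22 = -1*1390295/11 = -1390295/11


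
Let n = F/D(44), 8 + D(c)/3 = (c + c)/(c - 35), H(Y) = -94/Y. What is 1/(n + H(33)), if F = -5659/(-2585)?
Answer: -124080/302509 ≈ -0.41017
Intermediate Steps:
F = 5659/2585 (F = -5659*(-1/2585) = 5659/2585 ≈ 2.1892)
D(c) = -24 + 6*c/(-35 + c) (D(c) = -24 + 3*((c + c)/(c - 35)) = -24 + 3*((2*c)/(-35 + c)) = -24 + 3*(2*c/(-35 + c)) = -24 + 6*c/(-35 + c))
n = 16977/41360 (n = 5659/(2585*((6*(140 - 3*44)/(-35 + 44)))) = 5659/(2585*((6*(140 - 132)/9))) = 5659/(2585*((6*(⅑)*8))) = 5659/(2585*(16/3)) = (5659/2585)*(3/16) = 16977/41360 ≈ 0.41047)
1/(n + H(33)) = 1/(16977/41360 - 94/33) = 1/(-302509/124080) = -124080/302509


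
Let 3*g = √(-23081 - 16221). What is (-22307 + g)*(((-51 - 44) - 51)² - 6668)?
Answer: -326752936 + 14648*I*√39302/3 ≈ -3.2675e+8 + 9.6798e+5*I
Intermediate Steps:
g = I*√39302/3 (g = √(-23081 - 16221)/3 = √(-39302)/3 = (I*√39302)/3 = I*√39302/3 ≈ 66.082*I)
(-22307 + g)*(((-51 - 44) - 51)² - 6668) = (-22307 + I*√39302/3)*(((-51 - 44) - 51)² - 6668) = (-22307 + I*√39302/3)*((-95 - 51)² - 6668) = (-22307 + I*√39302/3)*((-146)² - 6668) = (-22307 + I*√39302/3)*(21316 - 6668) = (-22307 + I*√39302/3)*14648 = -326752936 + 14648*I*√39302/3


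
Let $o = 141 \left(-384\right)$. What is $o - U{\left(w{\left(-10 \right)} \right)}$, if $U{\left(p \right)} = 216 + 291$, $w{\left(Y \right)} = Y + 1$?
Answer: $-54651$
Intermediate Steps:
$w{\left(Y \right)} = 1 + Y$
$o = -54144$
$U{\left(p \right)} = 507$
$o - U{\left(w{\left(-10 \right)} \right)} = -54144 - 507 = -54651$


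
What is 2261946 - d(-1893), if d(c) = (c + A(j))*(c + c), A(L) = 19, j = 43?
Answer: -4833018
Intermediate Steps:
d(c) = 2*c*(19 + c) (d(c) = (c + 19)*(c + c) = (19 + c)*(2*c) = 2*c*(19 + c))
2261946 - d(-1893) = 2261946 - 2*(-1893)*(19 - 1893) = 2261946 - 2*(-1893)*(-1874) = 2261946 - 1*7094964 = 2261946 - 7094964 = -4833018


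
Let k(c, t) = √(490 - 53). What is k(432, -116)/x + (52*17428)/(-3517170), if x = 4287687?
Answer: -453128/1758585 + √437/4287687 ≈ -0.25766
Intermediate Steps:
k(c, t) = √437
k(432, -116)/x + (52*17428)/(-3517170) = √437/4287687 + (52*17428)/(-3517170) = √437*(1/4287687) + 906256*(-1/3517170) = √437/4287687 - 453128/1758585 = -453128/1758585 + √437/4287687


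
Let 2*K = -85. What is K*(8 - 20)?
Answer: 510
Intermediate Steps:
K = -85/2 (K = (1/2)*(-85) = -85/2 ≈ -42.500)
K*(8 - 20) = -85*(8 - 20)/2 = -85/2*(-12) = 510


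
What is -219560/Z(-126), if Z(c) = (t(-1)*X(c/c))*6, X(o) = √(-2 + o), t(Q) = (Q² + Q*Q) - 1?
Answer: 109780*I/3 ≈ 36593.0*I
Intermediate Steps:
t(Q) = -1 + 2*Q² (t(Q) = (Q² + Q²) - 1 = 2*Q² - 1 = -1 + 2*Q²)
Z(c) = 6*I (Z(c) = ((-1 + 2*(-1)²)*√(-2 + c/c))*6 = ((-1 + 2*1)*√(-2 + 1))*6 = ((-1 + 2)*√(-1))*6 = (1*I)*6 = I*6 = 6*I)
-219560/Z(-126) = -219560*(-I/6) = -(-109780)*I/3 = 109780*I/3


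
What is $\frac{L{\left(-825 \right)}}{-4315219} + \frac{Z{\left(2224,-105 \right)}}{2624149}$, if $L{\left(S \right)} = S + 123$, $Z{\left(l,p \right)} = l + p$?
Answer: $\frac{10986101659}{11323777623631} \approx 0.00097018$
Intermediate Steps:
$L{\left(S \right)} = 123 + S$
$\frac{L{\left(-825 \right)}}{-4315219} + \frac{Z{\left(2224,-105 \right)}}{2624149} = \frac{123 - 825}{-4315219} + \frac{2224 - 105}{2624149} = \left(-702\right) \left(- \frac{1}{4315219}\right) + 2119 \cdot \frac{1}{2624149} = \frac{702}{4315219} + \frac{2119}{2624149} = \frac{10986101659}{11323777623631}$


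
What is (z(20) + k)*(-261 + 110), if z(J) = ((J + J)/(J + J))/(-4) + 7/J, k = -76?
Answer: 114609/10 ≈ 11461.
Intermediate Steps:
z(J) = -¼ + 7/J (z(J) = ((2*J)/((2*J)))*(-¼) + 7/J = ((2*J)*(1/(2*J)))*(-¼) + 7/J = 1*(-¼) + 7/J = -¼ + 7/J)
(z(20) + k)*(-261 + 110) = ((¼)*(28 - 1*20)/20 - 76)*(-261 + 110) = ((¼)*(1/20)*(28 - 20) - 76)*(-151) = ((¼)*(1/20)*8 - 76)*(-151) = (⅒ - 76)*(-151) = -759/10*(-151) = 114609/10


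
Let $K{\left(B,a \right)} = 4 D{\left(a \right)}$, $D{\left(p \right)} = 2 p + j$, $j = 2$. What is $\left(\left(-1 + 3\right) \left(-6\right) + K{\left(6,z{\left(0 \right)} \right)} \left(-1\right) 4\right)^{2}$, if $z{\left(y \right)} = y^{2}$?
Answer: $1936$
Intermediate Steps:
$D{\left(p \right)} = 2 + 2 p$ ($D{\left(p \right)} = 2 p + 2 = 2 + 2 p$)
$K{\left(B,a \right)} = 8 + 8 a$ ($K{\left(B,a \right)} = 4 \left(2 + 2 a\right) = 8 + 8 a$)
$\left(\left(-1 + 3\right) \left(-6\right) + K{\left(6,z{\left(0 \right)} \right)} \left(-1\right) 4\right)^{2} = \left(\left(-1 + 3\right) \left(-6\right) + \left(8 + 8 \cdot 0^{2}\right) \left(-1\right) 4\right)^{2} = \left(2 \left(-6\right) + \left(8 + 8 \cdot 0\right) \left(-1\right) 4\right)^{2} = \left(-12 + \left(8 + 0\right) \left(-1\right) 4\right)^{2} = \left(-12 + 8 \left(-1\right) 4\right)^{2} = \left(-12 - 32\right)^{2} = \left(-44\right)^{2} = 1936$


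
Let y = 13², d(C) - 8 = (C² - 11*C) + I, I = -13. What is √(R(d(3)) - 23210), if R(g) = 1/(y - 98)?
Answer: 3*I*√13000171/71 ≈ 152.35*I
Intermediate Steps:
d(C) = -5 + C² - 11*C (d(C) = 8 + ((C² - 11*C) - 13) = 8 + (-13 + C² - 11*C) = -5 + C² - 11*C)
y = 169
R(g) = 1/71 (R(g) = 1/(169 - 98) = 1/71)
√(R(d(3)) - 23210) = √(1/71 - 23210) = √(-1647909/71) = 3*I*√13000171/71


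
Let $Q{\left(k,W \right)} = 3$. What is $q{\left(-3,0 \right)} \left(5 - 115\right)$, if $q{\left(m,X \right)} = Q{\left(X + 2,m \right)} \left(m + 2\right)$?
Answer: $330$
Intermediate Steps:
$q{\left(m,X \right)} = 6 + 3 m$ ($q{\left(m,X \right)} = 3 \left(m + 2\right) = 3 \left(2 + m\right) = 6 + 3 m$)
$q{\left(-3,0 \right)} \left(5 - 115\right) = \left(6 + 3 \left(-3\right)\right) \left(5 - 115\right) = \left(6 - 9\right) \left(-110\right) = \left(-3\right) \left(-110\right) = 330$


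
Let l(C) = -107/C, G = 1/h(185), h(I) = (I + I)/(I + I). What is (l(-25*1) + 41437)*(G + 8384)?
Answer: 1737425664/5 ≈ 3.4749e+8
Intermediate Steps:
h(I) = 1 (h(I) = (2*I)/((2*I)) = (2*I)*(1/(2*I)) = 1)
G = 1 (G = 1/1 = 1)
(l(-25*1) + 41437)*(G + 8384) = (-107/((-25*1)) + 41437)*(1 + 8384) = (-107/(-25) + 41437)*8385 = (-107*(-1/25) + 41437)*8385 = (107/25 + 41437)*8385 = (1036032/25)*8385 = 1737425664/5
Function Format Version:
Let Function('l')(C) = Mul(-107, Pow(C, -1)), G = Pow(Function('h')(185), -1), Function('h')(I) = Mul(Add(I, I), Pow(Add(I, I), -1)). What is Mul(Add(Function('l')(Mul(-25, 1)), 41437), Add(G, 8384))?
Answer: Rational(1737425664, 5) ≈ 3.4749e+8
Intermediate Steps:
Function('h')(I) = 1 (Function('h')(I) = Mul(Mul(2, I), Pow(Mul(2, I), -1)) = Mul(Mul(2, I), Mul(Rational(1, 2), Pow(I, -1))) = 1)
G = 1 (G = Pow(1, -1) = 1)
Mul(Add(Function('l')(Mul(-25, 1)), 41437), Add(G, 8384)) = Mul(Add(Mul(-107, Pow(Mul(-25, 1), -1)), 41437), Add(1, 8384)) = Mul(Add(Mul(-107, Pow(-25, -1)), 41437), 8385) = Mul(Add(Mul(-107, Rational(-1, 25)), 41437), 8385) = Mul(Add(Rational(107, 25), 41437), 8385) = Mul(Rational(1036032, 25), 8385) = Rational(1737425664, 5)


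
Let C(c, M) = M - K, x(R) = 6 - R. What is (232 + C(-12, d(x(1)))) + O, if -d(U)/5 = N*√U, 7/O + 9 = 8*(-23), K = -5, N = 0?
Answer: 45734/193 ≈ 236.96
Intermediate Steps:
O = -7/193 (O = 7/(-9 + 8*(-23)) = 7/(-9 - 184) = 7/(-193) = 7*(-1/193) = -7/193 ≈ -0.036269)
d(U) = 0 (d(U) = -0*√U = -5*0 = 0)
C(c, M) = 5 + M (C(c, M) = M - 1*(-5) = M + 5 = 5 + M)
(232 + C(-12, d(x(1)))) + O = (232 + (5 + 0)) - 7/193 = (232 + 5) - 7/193 = 237 - 7/193 = 45734/193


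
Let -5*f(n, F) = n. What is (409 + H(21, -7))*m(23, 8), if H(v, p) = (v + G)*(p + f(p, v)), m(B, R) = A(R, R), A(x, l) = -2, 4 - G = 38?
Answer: -4818/5 ≈ -963.60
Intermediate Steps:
G = -34 (G = 4 - 1*38 = 4 - 38 = -34)
f(n, F) = -n/5
m(B, R) = -2
H(v, p) = 4*p*(-34 + v)/5 (H(v, p) = (v - 34)*(p - p/5) = (-34 + v)*(4*p/5) = 4*p*(-34 + v)/5)
(409 + H(21, -7))*m(23, 8) = (409 + (⅘)*(-7)*(-34 + 21))*(-2) = (409 + (⅘)*(-7)*(-13))*(-2) = (409 + 364/5)*(-2) = (2409/5)*(-2) = -4818/5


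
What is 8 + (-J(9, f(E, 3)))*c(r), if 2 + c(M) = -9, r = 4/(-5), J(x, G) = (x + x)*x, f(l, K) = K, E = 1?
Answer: 1790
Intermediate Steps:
J(x, G) = 2*x**2 (J(x, G) = (2*x)*x = 2*x**2)
r = -4/5 (r = 4*(-1/5) = -4/5 ≈ -0.80000)
c(M) = -11 (c(M) = -2 - 9 = -11)
8 + (-J(9, f(E, 3)))*c(r) = 8 - 2*9**2*(-11) = 8 - 2*81*(-11) = 8 - 1*162*(-11) = 8 - 162*(-11) = 8 + 1782 = 1790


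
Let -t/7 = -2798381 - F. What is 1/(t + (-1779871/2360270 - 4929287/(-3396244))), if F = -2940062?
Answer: -4008026412940/3975025536696253497 ≈ -1.0083e-6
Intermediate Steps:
t = -991767 (t = -7*(-2798381 - 1*(-2940062)) = -7*(-2798381 + 2940062) = -7*141681 = -991767)
1/(t + (-1779871/2360270 - 4929287/(-3396244))) = 1/(-991767 + (-1779871/2360270 - 4929287/(-3396244))) = 1/(-991767 + (-1779871*1/2360270 - 4929287*(-1/3396244))) = 1/(-991767 + (-1779871/2360270 + 4929287/3396244)) = 1/(-991767 + 2794786011483/4008026412940) = 1/(-3975025536696253497/4008026412940) = -4008026412940/3975025536696253497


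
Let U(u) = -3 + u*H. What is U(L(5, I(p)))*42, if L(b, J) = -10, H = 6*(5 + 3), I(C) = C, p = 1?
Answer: -20286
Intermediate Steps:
H = 48 (H = 6*8 = 48)
U(u) = -3 + 48*u (U(u) = -3 + u*48 = -3 + 48*u)
U(L(5, I(p)))*42 = (-3 + 48*(-10))*42 = (-3 - 480)*42 = -483*42 = -20286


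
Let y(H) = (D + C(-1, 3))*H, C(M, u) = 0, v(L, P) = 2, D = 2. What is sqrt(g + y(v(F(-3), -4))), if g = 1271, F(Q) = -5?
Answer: 5*sqrt(51) ≈ 35.707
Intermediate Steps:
y(H) = 2*H (y(H) = (2 + 0)*H = 2*H)
sqrt(g + y(v(F(-3), -4))) = sqrt(1271 + 2*2) = sqrt(1271 + 4) = sqrt(1275) = 5*sqrt(51)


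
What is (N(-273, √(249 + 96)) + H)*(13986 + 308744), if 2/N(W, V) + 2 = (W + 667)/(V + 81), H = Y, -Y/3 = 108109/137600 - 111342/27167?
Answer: 2413560191239468839/700160964160 + 63577810*√345/13111 ≈ 3.5372e+6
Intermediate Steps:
Y = 5307283713/534025600 (Y = -3*(108109/137600 - 111342/27167) = -3*(108109*(1/137600) - 111342*1/27167) = -3*(108109/137600 - 15906/3881) = -3*(-1769094571/534025600) = 5307283713/534025600 ≈ 9.9383)
H = 5307283713/534025600 ≈ 9.9383
N(W, V) = 2/(-2 + (667 + W)/(81 + V)) (N(W, V) = 2/(-2 + (W + 667)/(V + 81)) = 2/(-2 + (667 + W)/(81 + V)))
(N(-273, √(249 + 96)) + H)*(13986 + 308744) = (2*(81 + √(249 + 96))/(505 - 273 - 2*√(249 + 96)) + 5307283713/534025600)*(13986 + 308744) = (2*(81 + √345)/(505 - 273 - 2*√345) + 5307283713/534025600)*322730 = (2*(81 + √345)/(232 - 2*√345) + 5307283713/534025600)*322730 = (5307283713/534025600 + 2*(81 + √345)/(232 - 2*√345))*322730 = 171281967269649/53402560 + 645460*(81 + √345)/(232 - 2*√345)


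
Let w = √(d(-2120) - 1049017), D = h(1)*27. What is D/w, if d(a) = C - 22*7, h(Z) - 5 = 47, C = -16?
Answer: -468*I*√1049187/349729 ≈ -1.3707*I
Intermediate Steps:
h(Z) = 52 (h(Z) = 5 + 47 = 52)
d(a) = -170 (d(a) = -16 - 22*7 = -16 - 154 = -170)
D = 1404 (D = 52*27 = 1404)
w = I*√1049187 (w = √(-170 - 1049017) = √(-1049187) = I*√1049187 ≈ 1024.3*I)
D/w = 1404/((I*√1049187)) = 1404*(-I*√1049187/1049187) = -468*I*√1049187/349729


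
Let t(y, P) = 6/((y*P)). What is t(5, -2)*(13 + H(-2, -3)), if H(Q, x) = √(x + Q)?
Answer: -39/5 - 3*I*√5/5 ≈ -7.8 - 1.3416*I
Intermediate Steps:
t(y, P) = 6/(P*y) (t(y, P) = 6/((P*y)) = 6*(1/(P*y)) = 6/(P*y))
H(Q, x) = √(Q + x)
t(5, -2)*(13 + H(-2, -3)) = (6/(-2*5))*(13 + √(-2 - 3)) = (6*(-½)*(⅕))*(13 + √(-5)) = -3*(13 + I*√5)/5 = -39/5 - 3*I*√5/5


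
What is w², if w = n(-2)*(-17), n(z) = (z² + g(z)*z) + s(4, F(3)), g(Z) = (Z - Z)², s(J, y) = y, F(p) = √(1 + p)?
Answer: 10404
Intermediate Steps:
g(Z) = 0 (g(Z) = 0² = 0)
n(z) = 2 + z² (n(z) = (z² + 0*z) + √(1 + 3) = (z² + 0) + √4 = z² + 2 = 2 + z²)
w = -102 (w = (2 + (-2)²)*(-17) = (2 + 4)*(-17) = 6*(-17) = -102)
w² = (-102)² = 10404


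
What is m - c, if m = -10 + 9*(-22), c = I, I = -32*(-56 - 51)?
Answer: -3632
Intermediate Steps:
I = 3424 (I = -32*(-107) = 3424)
c = 3424
m = -208 (m = -10 - 198 = -208)
m - c = -208 - 1*3424 = -208 - 3424 = -3632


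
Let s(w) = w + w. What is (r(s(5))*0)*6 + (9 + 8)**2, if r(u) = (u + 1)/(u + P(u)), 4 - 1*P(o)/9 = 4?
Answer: 289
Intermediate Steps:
P(o) = 0 (P(o) = 36 - 9*4 = 36 - 36 = 0)
s(w) = 2*w
r(u) = (1 + u)/u (r(u) = (u + 1)/(u + 0) = (1 + u)/u)
(r(s(5))*0)*6 + (9 + 8)**2 = (((1 + 2*5)/((2*5)))*0)*6 + (9 + 8)**2 = (((1 + 10)/10)*0)*6 + 17**2 = (((1/10)*11)*0)*6 + 289 = ((11/10)*0)*6 + 289 = 0*6 + 289 = 0 + 289 = 289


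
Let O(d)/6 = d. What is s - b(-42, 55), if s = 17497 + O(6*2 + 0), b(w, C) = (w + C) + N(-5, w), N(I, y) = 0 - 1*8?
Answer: 17564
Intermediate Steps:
O(d) = 6*d
N(I, y) = -8 (N(I, y) = 0 - 8 = -8)
b(w, C) = -8 + C + w (b(w, C) = (w + C) - 8 = (C + w) - 8 = -8 + C + w)
s = 17569 (s = 17497 + 6*(6*2 + 0) = 17497 + 6*(12 + 0) = 17497 + 6*12 = 17497 + 72 = 17569)
s - b(-42, 55) = 17569 - (-8 + 55 - 42) = 17569 - 1*5 = 17569 - 5 = 17564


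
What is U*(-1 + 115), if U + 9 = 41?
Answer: 3648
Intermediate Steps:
U = 32 (U = -9 + 41 = 32)
U*(-1 + 115) = 32*(-1 + 115) = 32*114 = 3648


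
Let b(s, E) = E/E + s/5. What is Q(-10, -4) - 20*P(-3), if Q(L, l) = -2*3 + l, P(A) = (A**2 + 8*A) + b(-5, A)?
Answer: 290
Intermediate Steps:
b(s, E) = 1 + s/5 (b(s, E) = 1 + s*(1/5) = 1 + s/5)
P(A) = A**2 + 8*A (P(A) = (A**2 + 8*A) + (1 + (1/5)*(-5)) = (A**2 + 8*A) + (1 - 1) = (A**2 + 8*A) + 0 = A**2 + 8*A)
Q(L, l) = -6 + l
Q(-10, -4) - 20*P(-3) = (-6 - 4) - (-60)*(8 - 3) = -10 - (-60)*5 = -10 - 20*(-15) = -10 + 300 = 290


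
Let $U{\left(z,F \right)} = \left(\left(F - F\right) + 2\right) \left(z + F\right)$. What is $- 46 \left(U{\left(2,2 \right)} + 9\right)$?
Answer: $-782$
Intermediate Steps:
$U{\left(z,F \right)} = 2 F + 2 z$ ($U{\left(z,F \right)} = \left(0 + 2\right) \left(F + z\right) = 2 \left(F + z\right) = 2 F + 2 z$)
$- 46 \left(U{\left(2,2 \right)} + 9\right) = - 46 \left(\left(2 \cdot 2 + 2 \cdot 2\right) + 9\right) = - 46 \left(\left(4 + 4\right) + 9\right) = - 46 \left(8 + 9\right) = \left(-46\right) 17 = -782$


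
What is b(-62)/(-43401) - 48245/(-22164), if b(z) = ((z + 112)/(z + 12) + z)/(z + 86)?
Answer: 1395959617/641293176 ≈ 2.1768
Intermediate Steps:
b(z) = (z + (112 + z)/(12 + z))/(86 + z) (b(z) = ((112 + z)/(12 + z) + z)/(86 + z) = (z + (112 + z)/(12 + z))/(86 + z))
b(-62)/(-43401) - 48245/(-22164) = ((112 + (-62)² + 13*(-62))/(1032 + (-62)² + 98*(-62)))/(-43401) - 48245/(-22164) = ((112 + 3844 - 806)/(1032 + 3844 - 6076))*(-1/43401) - 48245*(-1/22164) = (3150/(-1200))*(-1/43401) + 48245/22164 = -1/1200*3150*(-1/43401) + 48245/22164 = -21/8*(-1/43401) + 48245/22164 = 7/115736 + 48245/22164 = 1395959617/641293176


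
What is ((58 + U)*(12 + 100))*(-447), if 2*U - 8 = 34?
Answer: -3955056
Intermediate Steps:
U = 21 (U = 4 + (½)*34 = 4 + 17 = 21)
((58 + U)*(12 + 100))*(-447) = ((58 + 21)*(12 + 100))*(-447) = (79*112)*(-447) = 8848*(-447) = -3955056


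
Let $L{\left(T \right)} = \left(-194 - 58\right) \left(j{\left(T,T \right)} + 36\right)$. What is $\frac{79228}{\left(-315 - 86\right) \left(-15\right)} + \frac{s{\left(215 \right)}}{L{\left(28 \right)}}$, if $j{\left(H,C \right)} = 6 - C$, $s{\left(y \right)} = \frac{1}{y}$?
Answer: $\frac{4006401103}{304166520} \approx 13.172$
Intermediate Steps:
$L{\left(T \right)} = -10584 + 252 T$ ($L{\left(T \right)} = \left(-194 - 58\right) \left(\left(6 - T\right) + 36\right) = - 252 \left(42 - T\right) = -10584 + 252 T$)
$\frac{79228}{\left(-315 - 86\right) \left(-15\right)} + \frac{s{\left(215 \right)}}{L{\left(28 \right)}} = \frac{79228}{\left(-315 - 86\right) \left(-15\right)} + \frac{1}{215 \left(-10584 + 252 \cdot 28\right)} = \frac{79228}{\left(-401\right) \left(-15\right)} + \frac{1}{215 \left(-10584 + 7056\right)} = \frac{79228}{6015} + \frac{1}{215 \left(-3528\right)} = 79228 \cdot \frac{1}{6015} + \frac{1}{215} \left(- \frac{1}{3528}\right) = \frac{79228}{6015} - \frac{1}{758520} = \frac{4006401103}{304166520}$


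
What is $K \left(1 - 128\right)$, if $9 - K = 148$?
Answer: $17653$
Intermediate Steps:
$K = -139$ ($K = 9 - 148 = -139$)
$K \left(1 - 128\right) = - 139 \left(1 - 128\right) = \left(-139\right) \left(-127\right) = 17653$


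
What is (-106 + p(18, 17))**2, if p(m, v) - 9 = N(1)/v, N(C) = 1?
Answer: 2715904/289 ≈ 9397.6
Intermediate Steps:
p(m, v) = 9 + 1/v
(-106 + p(18, 17))**2 = (-106 + (9 + 1/17))**2 = (-106 + 154/17)**2 = (-1648/17)**2 = 2715904/289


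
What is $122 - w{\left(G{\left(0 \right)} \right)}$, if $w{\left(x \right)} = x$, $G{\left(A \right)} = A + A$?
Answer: $122$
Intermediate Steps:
$G{\left(A \right)} = 2 A$
$122 - w{\left(G{\left(0 \right)} \right)} = 122 - 2 \cdot 0 = 122 - 0 = 122 + 0 = 122$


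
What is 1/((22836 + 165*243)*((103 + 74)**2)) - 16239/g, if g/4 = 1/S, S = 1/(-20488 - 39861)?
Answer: 32016249131857/475927976917404 ≈ 0.067271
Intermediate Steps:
S = -1/60349 (S = 1/(-60349) = -1/60349 ≈ -1.6570e-5)
g = -241396 (g = 4/(-1/60349) = 4*(-60349) = -241396)
1/((22836 + 165*243)*((103 + 74)**2)) - 16239/g = 1/((22836 + 165*243)*((103 + 74)**2)) - 16239/(-241396) = 1/((22836 + 40095)*(177**2)) - 16239*(-1/241396) = 1/(62931*31329) + 16239/241396 = (1/62931)*(1/31329) + 16239/241396 = 1/1971565299 + 16239/241396 = 32016249131857/475927976917404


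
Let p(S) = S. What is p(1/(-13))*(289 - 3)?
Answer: -22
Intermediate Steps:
p(1/(-13))*(289 - 3) = (289 - 3)/(-13) = -1/13*286 = -22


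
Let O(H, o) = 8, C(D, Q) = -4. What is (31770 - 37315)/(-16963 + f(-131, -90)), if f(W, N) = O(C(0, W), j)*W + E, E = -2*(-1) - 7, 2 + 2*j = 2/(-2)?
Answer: 5545/18016 ≈ 0.30778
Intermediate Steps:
j = -3/2 (j = -1 + (2/(-2))/2 = -1 + (2*(-½))/2 = -1 + (½)*(-1) = -1 - ½ = -3/2 ≈ -1.5000)
E = -5 (E = 2 - 7 = -5)
f(W, N) = -5 + 8*W (f(W, N) = 8*W - 5 = -5 + 8*W)
(31770 - 37315)/(-16963 + f(-131, -90)) = (31770 - 37315)/(-16963 + (-5 + 8*(-131))) = -5545/(-16963 + (-5 - 1048)) = -5545/(-16963 - 1053) = -5545/(-18016) = -5545*(-1/18016) = 5545/18016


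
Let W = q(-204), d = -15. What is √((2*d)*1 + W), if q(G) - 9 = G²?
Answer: √41595 ≈ 203.95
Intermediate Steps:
q(G) = 9 + G²
W = 41625 (W = 9 + (-204)² = 9 + 41616 = 41625)
√((2*d)*1 + W) = √((2*(-15))*1 + 41625) = √(-30*1 + 41625) = √(-30 + 41625) = √41595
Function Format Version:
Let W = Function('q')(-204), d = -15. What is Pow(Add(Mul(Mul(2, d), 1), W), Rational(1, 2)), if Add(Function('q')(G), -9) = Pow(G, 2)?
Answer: Pow(41595, Rational(1, 2)) ≈ 203.95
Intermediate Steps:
Function('q')(G) = Add(9, Pow(G, 2))
W = 41625 (W = Add(9, Pow(-204, 2)) = Add(9, 41616) = 41625)
Pow(Add(Mul(Mul(2, d), 1), W), Rational(1, 2)) = Pow(Add(Mul(Mul(2, -15), 1), 41625), Rational(1, 2)) = Pow(Add(Mul(-30, 1), 41625), Rational(1, 2)) = Pow(Add(-30, 41625), Rational(1, 2)) = Pow(41595, Rational(1, 2))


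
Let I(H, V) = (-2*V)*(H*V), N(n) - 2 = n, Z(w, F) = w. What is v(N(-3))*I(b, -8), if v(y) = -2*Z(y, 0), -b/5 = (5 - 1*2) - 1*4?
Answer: -1280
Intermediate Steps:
N(n) = 2 + n
b = 5 (b = -5*((5 - 1*2) - 1*4) = -5*((5 - 2) - 4) = -5*(3 - 4) = -5*(-1) = 5)
v(y) = -2*y
I(H, V) = -2*H*V**2
v(N(-3))*I(b, -8) = (-2*(2 - 3))*(-2*5*(-8)**2) = (-2*(-1))*(-2*5*64) = 2*(-640) = -1280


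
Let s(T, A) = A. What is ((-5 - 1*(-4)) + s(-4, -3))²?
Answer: 16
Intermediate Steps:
((-5 - 1*(-4)) + s(-4, -3))² = ((-5 - 1*(-4)) - 3)² = ((-5 + 4) - 3)² = (-1 - 3)² = (-4)² = 16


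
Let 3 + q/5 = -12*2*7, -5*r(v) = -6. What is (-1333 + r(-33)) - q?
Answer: -2384/5 ≈ -476.80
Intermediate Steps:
r(v) = 6/5 (r(v) = -⅕*(-6) = 6/5)
q = -855 (q = -15 + 5*(-12*2*7) = -15 + 5*(-24*7) = -15 + 5*(-168) = -15 - 840 = -855)
(-1333 + r(-33)) - q = (-1333 + 6/5) - 1*(-855) = -6659/5 + 855 = -2384/5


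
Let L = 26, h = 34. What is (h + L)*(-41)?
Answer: -2460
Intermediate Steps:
(h + L)*(-41) = (34 + 26)*(-41) = 60*(-41) = -2460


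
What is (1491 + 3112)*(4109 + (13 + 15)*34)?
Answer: 23295783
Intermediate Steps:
(1491 + 3112)*(4109 + (13 + 15)*34) = 4603*(4109 + 28*34) = 4603*(4109 + 952) = 4603*5061 = 23295783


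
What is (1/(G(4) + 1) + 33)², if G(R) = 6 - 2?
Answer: 27556/25 ≈ 1102.2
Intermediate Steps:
G(R) = 4
(1/(G(4) + 1) + 33)² = (1/(4 + 1) + 33)² = (1/5 + 33)² = (⅕ + 33)² = (166/5)² = 27556/25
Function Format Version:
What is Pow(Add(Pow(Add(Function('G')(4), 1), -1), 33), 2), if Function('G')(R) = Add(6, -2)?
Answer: Rational(27556, 25) ≈ 1102.2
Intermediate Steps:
Function('G')(R) = 4
Pow(Add(Pow(Add(Function('G')(4), 1), -1), 33), 2) = Pow(Add(Pow(Add(4, 1), -1), 33), 2) = Pow(Add(Pow(5, -1), 33), 2) = Pow(Add(Rational(1, 5), 33), 2) = Pow(Rational(166, 5), 2) = Rational(27556, 25)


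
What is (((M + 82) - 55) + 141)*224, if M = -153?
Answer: 3360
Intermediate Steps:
(((M + 82) - 55) + 141)*224 = (((-153 + 82) - 55) + 141)*224 = ((-71 - 55) + 141)*224 = (-126 + 141)*224 = 15*224 = 3360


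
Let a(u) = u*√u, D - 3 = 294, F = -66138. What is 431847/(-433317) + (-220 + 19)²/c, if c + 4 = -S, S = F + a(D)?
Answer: -239895775350741/627949691112637 + 35997291*√33/4347507883 ≈ -0.33447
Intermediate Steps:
D = 297 (D = 3 + 294 = 297)
a(u) = u^(3/2)
S = -66138 + 891*√33 (S = -66138 + 297^(3/2) = -66138 + 891*√33 ≈ -61020.)
c = 66134 - 891*√33 (c = -4 - (-66138 + 891*√33) = -4 + (66138 - 891*√33) = 66134 - 891*√33 ≈ 61016.)
431847/(-433317) + (-220 + 19)²/c = 431847/(-433317) + (-220 + 19)²/(66134 - 891*√33) = 431847*(-1/433317) + (-201)²/(66134 - 891*√33) = -143949/144439 + 40401/(66134 - 891*√33)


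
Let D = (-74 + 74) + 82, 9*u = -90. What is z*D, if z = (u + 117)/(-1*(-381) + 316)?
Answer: 214/17 ≈ 12.588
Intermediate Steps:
u = -10 (u = (⅑)*(-90) = -10)
D = 82 (D = 0 + 82 = 82)
z = 107/697 (z = (-10 + 117)/(-1*(-381) + 316) = 107/(381 + 316) = 107/697 ≈ 0.15352)
z*D = (107/697)*82 = 214/17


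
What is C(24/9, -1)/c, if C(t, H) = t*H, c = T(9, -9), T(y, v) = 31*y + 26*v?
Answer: -8/135 ≈ -0.059259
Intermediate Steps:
T(y, v) = 26*v + 31*y
c = 45 (c = 26*(-9) + 31*9 = -234 + 279 = 45)
C(t, H) = H*t
C(24/9, -1)/c = -24/9/45 = -24/9*(1/45) = -1*8/3*(1/45) = -8/3*1/45 = -8/135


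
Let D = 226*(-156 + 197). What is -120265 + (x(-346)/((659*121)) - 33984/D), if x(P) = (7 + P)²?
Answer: -44430416094650/369430787 ≈ -1.2027e+5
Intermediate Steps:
D = 9266 (D = 226*41 = 9266)
-120265 + (x(-346)/((659*121)) - 33984/D) = -120265 + ((7 - 346)²/((659*121)) - 33984/9266) = -120265 + ((-339)²/79739 - 33984*1/9266) = -120265 + (114921*(1/79739) - 16992/4633) = -120265 + (114921/79739 - 16992/4633) = -120265 - 822496095/369430787 = -44430416094650/369430787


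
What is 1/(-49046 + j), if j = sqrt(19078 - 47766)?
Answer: -24523/1202769402 - I*sqrt(1793)/601384701 ≈ -2.0389e-5 - 7.0411e-8*I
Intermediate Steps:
j = 4*I*sqrt(1793) (j = sqrt(-28688) = 4*I*sqrt(1793) ≈ 169.38*I)
1/(-49046 + j) = 1/(-49046 + 4*I*sqrt(1793))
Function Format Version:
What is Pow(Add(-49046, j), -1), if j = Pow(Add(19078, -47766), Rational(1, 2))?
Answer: Add(Rational(-24523, 1202769402), Mul(Rational(-1, 601384701), I, Pow(1793, Rational(1, 2)))) ≈ Add(-2.0389e-5, Mul(-7.0411e-8, I))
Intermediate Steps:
j = Mul(4, I, Pow(1793, Rational(1, 2))) (j = Pow(-28688, Rational(1, 2)) = Mul(4, I, Pow(1793, Rational(1, 2))) ≈ Mul(169.38, I))
Pow(Add(-49046, j), -1) = Pow(Add(-49046, Mul(4, I, Pow(1793, Rational(1, 2)))), -1)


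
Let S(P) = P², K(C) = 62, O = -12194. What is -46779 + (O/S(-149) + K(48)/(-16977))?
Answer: -17631511803683/376906377 ≈ -46780.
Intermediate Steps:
-46779 + (O/S(-149) + K(48)/(-16977)) = -46779 + (-12194/((-149)²) + 62/(-16977)) = -46779 + (-12194/22201 + 62*(-1/16977)) = -46779 + (-12194*1/22201 - 62/16977) = -46779 + (-12194/22201 - 62/16977) = -46779 - 208394000/376906377 = -17631511803683/376906377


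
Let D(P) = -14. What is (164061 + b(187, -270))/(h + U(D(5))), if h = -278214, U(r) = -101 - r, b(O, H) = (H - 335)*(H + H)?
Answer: -163587/92767 ≈ -1.7634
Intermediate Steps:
b(O, H) = 2*H*(-335 + H) (b(O, H) = (-335 + H)*(2*H) = 2*H*(-335 + H))
(164061 + b(187, -270))/(h + U(D(5))) = (164061 + 2*(-270)*(-335 - 270))/(-278214 + (-101 - 1*(-14))) = (164061 + 2*(-270)*(-605))/(-278214 + (-101 + 14)) = (164061 + 326700)/(-278214 - 87) = 490761/(-278301) = 490761*(-1/278301) = -163587/92767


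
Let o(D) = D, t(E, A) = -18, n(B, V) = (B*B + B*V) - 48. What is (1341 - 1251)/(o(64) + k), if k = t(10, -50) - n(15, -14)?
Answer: 90/79 ≈ 1.1392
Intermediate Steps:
n(B, V) = -48 + B² + B*V (n(B, V) = (B² + B*V) - 48 = -48 + B² + B*V)
k = 15 (k = -18 - (-48 + 15² + 15*(-14)) = -18 - (-48 + 225 - 210) = -18 - 1*(-33) = -18 + 33 = 15)
(1341 - 1251)/(o(64) + k) = (1341 - 1251)/(64 + 15) = 90/79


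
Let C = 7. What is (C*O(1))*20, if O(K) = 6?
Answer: 840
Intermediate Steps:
(C*O(1))*20 = (7*6)*20 = 42*20 = 840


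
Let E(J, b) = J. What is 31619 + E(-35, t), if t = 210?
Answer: 31584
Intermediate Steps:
31619 + E(-35, t) = 31619 - 35 = 31584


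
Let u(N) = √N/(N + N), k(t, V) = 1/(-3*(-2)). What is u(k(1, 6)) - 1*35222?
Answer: -35222 + √6/2 ≈ -35221.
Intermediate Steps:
k(t, V) = ⅙ (k(t, V) = 1/6 = ⅙)
u(N) = 1/(2*√N) (u(N) = √N/((2*N)) = (1/(2*N))*√N = 1/(2*√N))
u(k(1, 6)) - 1*35222 = 1/(2*6^(-½)) - 1*35222 = √6/2 - 35222 = -35222 + √6/2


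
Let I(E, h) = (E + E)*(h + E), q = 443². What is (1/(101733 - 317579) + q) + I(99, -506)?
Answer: 24965395897/215846 ≈ 1.1566e+5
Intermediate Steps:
q = 196249
I(E, h) = 2*E*(E + h) (I(E, h) = (2*E)*(E + h) = 2*E*(E + h))
(1/(101733 - 317579) + q) + I(99, -506) = (1/(101733 - 317579) + 196249) + 2*99*(99 - 506) = (1/(-215846) + 196249) + 2*99*(-407) = (-1/215846 + 196249) - 80586 = 42359561653/215846 - 80586 = 24965395897/215846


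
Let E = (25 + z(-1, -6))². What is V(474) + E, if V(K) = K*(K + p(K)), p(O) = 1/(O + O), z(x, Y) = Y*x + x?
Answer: 451153/2 ≈ 2.2558e+5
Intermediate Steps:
z(x, Y) = x + Y*x
E = 900 (E = (25 - (1 - 6))² = (25 - 1*(-5))² = (25 + 5)² = 30² = 900)
p(O) = 1/(2*O)
V(K) = K*(K + 1/(2*K))
V(474) + E = (½ + 474²) + 900 = (½ + 224676) + 900 = 449353/2 + 900 = 451153/2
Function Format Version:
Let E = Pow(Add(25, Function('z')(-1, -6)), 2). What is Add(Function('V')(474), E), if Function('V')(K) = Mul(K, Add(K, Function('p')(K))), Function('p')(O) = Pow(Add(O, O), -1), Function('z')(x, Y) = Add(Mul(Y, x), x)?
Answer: Rational(451153, 2) ≈ 2.2558e+5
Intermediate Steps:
Function('z')(x, Y) = Add(x, Mul(Y, x))
E = 900 (E = Pow(Add(25, Mul(-1, Add(1, -6))), 2) = Pow(Add(25, Mul(-1, -5)), 2) = Pow(Add(25, 5), 2) = Pow(30, 2) = 900)
Function('p')(O) = Mul(Rational(1, 2), Pow(O, -1)) (Function('p')(O) = Pow(Mul(2, O), -1) = Mul(Rational(1, 2), Pow(O, -1)))
Function('V')(K) = Mul(K, Add(K, Mul(Rational(1, 2), Pow(K, -1))))
Add(Function('V')(474), E) = Add(Add(Rational(1, 2), Pow(474, 2)), 900) = Add(Add(Rational(1, 2), 224676), 900) = Add(Rational(449353, 2), 900) = Rational(451153, 2)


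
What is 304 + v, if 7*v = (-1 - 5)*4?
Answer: 2104/7 ≈ 300.57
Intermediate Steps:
v = -24/7 (v = ((-1 - 5)*4)/7 = (-6*4)/7 = (⅐)*(-24) = -24/7 ≈ -3.4286)
304 + v = 304 - 24/7 = 2104/7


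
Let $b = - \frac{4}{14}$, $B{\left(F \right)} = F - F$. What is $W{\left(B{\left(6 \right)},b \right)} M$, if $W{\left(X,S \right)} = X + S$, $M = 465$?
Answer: $- \frac{930}{7} \approx -132.86$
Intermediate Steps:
$B{\left(F \right)} = 0$
$b = - \frac{2}{7}$ ($b = \left(-4\right) \frac{1}{14} = - \frac{2}{7} \approx -0.28571$)
$W{\left(X,S \right)} = S + X$
$W{\left(B{\left(6 \right)},b \right)} M = \left(- \frac{2}{7} + 0\right) 465 = \left(- \frac{2}{7}\right) 465 = - \frac{930}{7}$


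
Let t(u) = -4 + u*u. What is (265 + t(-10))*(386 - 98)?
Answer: 103968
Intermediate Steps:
t(u) = -4 + u²
(265 + t(-10))*(386 - 98) = (265 + (-4 + (-10)²))*(386 - 98) = (265 + (-4 + 100))*288 = (265 + 96)*288 = 361*288 = 103968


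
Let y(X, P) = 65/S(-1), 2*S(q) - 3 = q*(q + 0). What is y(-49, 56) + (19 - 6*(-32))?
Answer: 487/2 ≈ 243.50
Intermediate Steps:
S(q) = 3/2 + q²/2 (S(q) = 3/2 + (q*(q + 0))/2 = 3/2 + (q*q)/2 = 3/2 + q²/2)
y(X, P) = 65/2 (y(X, P) = 65/(3/2 + (½)*(-1)²) = 65/(3/2 + (½)*1) = 65/(3/2 + ½) = 65/2)
y(-49, 56) + (19 - 6*(-32)) = 65/2 + (19 - 6*(-32)) = 65/2 + (19 + 192) = 65/2 + 211 = 487/2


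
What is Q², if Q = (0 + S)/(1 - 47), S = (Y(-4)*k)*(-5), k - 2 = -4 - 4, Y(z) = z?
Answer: 3600/529 ≈ 6.8053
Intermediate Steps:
k = -6 (k = 2 + (-4 - 4) = 2 - 8 = -6)
S = -120 (S = -4*(-6)*(-5) = 24*(-5) = -120)
Q = 60/23 (Q = (0 - 120)/(1 - 47) = -120/(-46) = -120*(-1/46) = 60/23 ≈ 2.6087)
Q² = (60/23)² = 3600/529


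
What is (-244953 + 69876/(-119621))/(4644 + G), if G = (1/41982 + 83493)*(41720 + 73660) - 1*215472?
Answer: -68341081348311/2687627919685381658 ≈ -2.5428e-5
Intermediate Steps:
G = 67403548474626/6997 (G = (1/41982 + 83493)*115380 - 215472 = (3505203127/41982)*115380 - 215472 = 67405056132210/6997 - 215472 = 67403548474626/6997 ≈ 9.6332e+9)
(-244953 + 69876/(-119621))/(4644 + G) = (-244953 + 69876/(-119621))/(4644 + 67403548474626/6997) = (-244953 + 69876*(-1/119621))/(67403580968694/6997) = (-244953 - 69876/119621)*(6997/67403580968694) = -29301592689/119621*6997/67403580968694 = -68341081348311/2687627919685381658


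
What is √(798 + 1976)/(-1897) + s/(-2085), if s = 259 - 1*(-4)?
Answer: -263/2085 - √2774/1897 ≈ -0.15390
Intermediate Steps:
s = 263 (s = 259 - (-4) = 259 - 1*(-4) = 259 + 4 = 263)
√(798 + 1976)/(-1897) + s/(-2085) = √(798 + 1976)/(-1897) + 263/(-2085) = √2774*(-1/1897) + 263*(-1/2085) = -√2774/1897 - 263/2085 = -263/2085 - √2774/1897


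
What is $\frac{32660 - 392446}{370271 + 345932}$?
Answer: $- \frac{359786}{716203} \approx -0.50235$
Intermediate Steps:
$\frac{32660 - 392446}{370271 + 345932} = - \frac{359786}{716203}$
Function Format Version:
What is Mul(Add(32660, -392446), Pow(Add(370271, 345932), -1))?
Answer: Rational(-359786, 716203) ≈ -0.50235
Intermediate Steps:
Mul(Add(32660, -392446), Pow(Add(370271, 345932), -1)) = Mul(-359786, Pow(716203, -1)) = Mul(-359786, Rational(1, 716203)) = Rational(-359786, 716203)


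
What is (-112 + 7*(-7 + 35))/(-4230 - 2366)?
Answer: -21/1649 ≈ -0.012735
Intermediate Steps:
(-112 + 7*(-7 + 35))/(-4230 - 2366) = (-112 + 7*28)/(-6596) = (-112 + 196)*(-1/6596) = 84*(-1/6596) = -21/1649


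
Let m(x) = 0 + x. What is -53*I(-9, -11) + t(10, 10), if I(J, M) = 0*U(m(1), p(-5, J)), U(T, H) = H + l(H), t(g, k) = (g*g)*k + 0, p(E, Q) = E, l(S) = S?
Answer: 1000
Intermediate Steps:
m(x) = x
t(g, k) = k*g² (t(g, k) = g²*k + 0 = k*g² + 0 = k*g²)
U(T, H) = 2*H (U(T, H) = H + H = 2*H)
I(J, M) = 0 (I(J, M) = 0*(2*(-5)) = 0*(-10) = 0)
-53*I(-9, -11) + t(10, 10) = -53*0 + 10*10² = 0 + 10*100 = 0 + 1000 = 1000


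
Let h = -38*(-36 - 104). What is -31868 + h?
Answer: -26548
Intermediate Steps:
h = 5320 (h = -38*(-140) = 5320)
-31868 + h = -31868 + 5320 = -26548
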